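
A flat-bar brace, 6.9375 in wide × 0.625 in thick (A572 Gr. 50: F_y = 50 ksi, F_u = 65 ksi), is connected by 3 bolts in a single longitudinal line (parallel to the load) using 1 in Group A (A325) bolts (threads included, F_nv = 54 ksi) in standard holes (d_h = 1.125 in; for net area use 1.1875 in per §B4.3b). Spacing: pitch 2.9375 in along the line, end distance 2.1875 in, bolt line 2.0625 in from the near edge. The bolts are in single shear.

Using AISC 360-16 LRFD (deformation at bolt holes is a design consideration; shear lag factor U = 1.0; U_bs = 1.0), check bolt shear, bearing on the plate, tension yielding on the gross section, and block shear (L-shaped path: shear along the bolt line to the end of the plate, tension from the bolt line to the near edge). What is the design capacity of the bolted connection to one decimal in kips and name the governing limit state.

95.4 kips (bolt shear governs)

Bolt shear: A_b = π(1)²/4 = 0.7854 in². φR_n = 0.75 × 54 × 0.7854 × 3 × 1 = 95.4 kips.
Bearing (0.625 in plate, F_u = 65 ksi): end bolts L_c = 2.1875 − 1.125/2 = 1.625, R_n = min(1.2×1.625×0.625×65, 2.4×1×0.625×65) = 79.219 kips/bolt; interior L_c = 2.9375 − 1.125 = 1.8125, R_n = 88.359 kips/bolt. φR_n = 0.75 × (1×79.219 + 2×88.359) = 192.0 kips.
Tension yield (gross): A_g = 6.9375×0.625 = 4.3359 in². φR_n = 0.90 × 50 × 4.3359 = 195.1 kips.
Block shear: shear path 1×[2.1875+2×2.9375] = 1×8.0625 in, A_gv = 5.0391, A_nv = 1×(8.0625 − 2.5×1.1875)×0.625 = 3.1836 in²; tension to near edge: (2.0625 − 0.5×1.1875)×0.625 = 0.91797 in². R_n = min(0.6×65×3.1836, 0.6×50×5.0391) + 1.0×65×0.91797 = min(124.16, 151.17) + 59.668 = 183.83 kips. φR_n = 0.75 × 183.83 = 137.9 kips.
Governing: min(95.4, 192.0, 195.1, 137.9) = 95.4 kips → bolt shear.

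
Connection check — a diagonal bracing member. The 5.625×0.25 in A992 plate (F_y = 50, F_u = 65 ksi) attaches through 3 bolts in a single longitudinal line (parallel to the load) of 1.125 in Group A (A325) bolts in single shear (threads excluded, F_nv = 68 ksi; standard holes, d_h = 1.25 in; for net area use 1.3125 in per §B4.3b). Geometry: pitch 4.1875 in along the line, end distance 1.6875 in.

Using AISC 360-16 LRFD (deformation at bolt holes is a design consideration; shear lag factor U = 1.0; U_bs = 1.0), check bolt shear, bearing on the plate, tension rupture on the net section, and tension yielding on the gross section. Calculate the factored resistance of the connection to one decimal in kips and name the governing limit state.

Bolt shear: A_b = π(1.125)²/4 = 0.99402 in². φR_n = 0.75 × 68 × 0.99402 × 3 × 1 = 152.1 kips.
Bearing (0.25 in plate, F_u = 65 ksi): end bolts L_c = 1.6875 − 1.25/2 = 1.0625, R_n = min(1.2×1.0625×0.25×65, 2.4×1.125×0.25×65) = 20.719 kips/bolt; interior L_c = 4.1875 − 1.25 = 2.9375, R_n = 43.875 kips/bolt. φR_n = 0.75 × (1×20.719 + 2×43.875) = 81.4 kips.
Tension rupture (net): A_n = (5.625 − 1×1.3125)×0.25 = 1.0781 in² (U = 1.0, A_e = A_n). φR_n = 0.75 × 65 × 1.0781 = 52.6 kips.
Tension yield (gross): A_g = 5.625×0.25 = 1.4063 in². φR_n = 0.90 × 50 × 1.4063 = 63.3 kips.
Governing: min(152.1, 81.4, 52.6, 63.3) = 52.6 kips → net-section rupture.

52.6 kips (net-section rupture governs)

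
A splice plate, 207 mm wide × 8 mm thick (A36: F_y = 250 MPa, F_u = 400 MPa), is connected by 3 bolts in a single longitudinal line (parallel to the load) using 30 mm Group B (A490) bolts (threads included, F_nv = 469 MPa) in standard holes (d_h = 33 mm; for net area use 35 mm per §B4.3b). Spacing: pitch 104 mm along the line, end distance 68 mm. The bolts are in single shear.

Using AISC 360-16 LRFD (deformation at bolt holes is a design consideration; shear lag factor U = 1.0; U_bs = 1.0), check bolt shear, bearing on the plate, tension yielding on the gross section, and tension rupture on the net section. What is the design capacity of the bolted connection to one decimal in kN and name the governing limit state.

Bolt shear: A_b = π(30)²/4 = 706.86 mm². φR_n = 0.75 × 469 × 706.86 × 3 × 1 = 745.9 kN.
Bearing (8 mm plate, F_u = 400 MPa): end bolts L_c = 68 − 33/2 = 51.5, R_n = min(1.2×51.5×8×400, 2.4×30×8×400) = 197.76 kN/bolt; interior L_c = 104 − 33 = 71, R_n = 230.4 kN/bolt. φR_n = 0.75 × (1×197.76 + 2×230.4) = 493.9 kN.
Tension yield (gross): A_g = 207×8 = 1656 mm². φR_n = 0.90 × 250 × 1656 = 372.6 kN.
Tension rupture (net): A_n = (207 − 1×35)×8 = 1376 mm² (U = 1.0, A_e = A_n). φR_n = 0.75 × 400 × 1376 = 412.8 kN.
Governing: min(745.9, 493.9, 372.6, 412.8) = 372.6 kN → gross-section yield.

372.6 kN (gross-section yield governs)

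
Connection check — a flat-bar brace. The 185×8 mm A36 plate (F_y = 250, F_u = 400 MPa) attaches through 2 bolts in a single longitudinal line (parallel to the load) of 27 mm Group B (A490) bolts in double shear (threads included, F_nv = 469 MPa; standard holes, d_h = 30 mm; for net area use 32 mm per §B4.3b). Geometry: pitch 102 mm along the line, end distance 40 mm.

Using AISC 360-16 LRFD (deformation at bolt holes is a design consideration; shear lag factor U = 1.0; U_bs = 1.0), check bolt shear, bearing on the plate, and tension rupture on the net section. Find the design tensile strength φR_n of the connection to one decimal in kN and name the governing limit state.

227.5 kN (bearing governs)

Bolt shear: A_b = π(27)²/4 = 572.56 mm². φR_n = 0.75 × 469 × 572.56 × 2 × 2 = 805.6 kN.
Bearing (8 mm plate, F_u = 400 MPa): end bolts L_c = 40 − 30/2 = 25, R_n = min(1.2×25×8×400, 2.4×27×8×400) = 96 kN/bolt; interior L_c = 102 − 30 = 72, R_n = 207.36 kN/bolt. φR_n = 0.75 × (1×96 + 1×207.36) = 227.5 kN.
Tension rupture (net): A_n = (185 − 1×32)×8 = 1224 mm² (U = 1.0, A_e = A_n). φR_n = 0.75 × 400 × 1224 = 367.2 kN.
Governing: min(805.6, 227.5, 367.2) = 227.5 kN → bearing.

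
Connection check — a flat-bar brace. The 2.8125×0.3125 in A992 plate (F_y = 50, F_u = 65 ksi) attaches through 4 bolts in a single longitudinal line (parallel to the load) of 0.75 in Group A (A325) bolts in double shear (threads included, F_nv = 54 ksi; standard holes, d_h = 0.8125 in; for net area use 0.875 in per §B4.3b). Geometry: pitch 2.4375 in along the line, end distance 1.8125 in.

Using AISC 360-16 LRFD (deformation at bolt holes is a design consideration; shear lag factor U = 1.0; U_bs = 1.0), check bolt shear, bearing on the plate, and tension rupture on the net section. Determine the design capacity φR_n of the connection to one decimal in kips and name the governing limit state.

Bolt shear: A_b = π(0.75)²/4 = 0.44179 in². φR_n = 0.75 × 54 × 0.44179 × 4 × 2 = 143.1 kips.
Bearing (0.3125 in plate, F_u = 65 ksi): end bolts L_c = 1.8125 − 0.8125/2 = 1.40625, R_n = min(1.2×1.40625×0.3125×65, 2.4×0.75×0.3125×65) = 34.277 kips/bolt; interior L_c = 2.4375 − 0.8125 = 1.625, R_n = 36.563 kips/bolt. φR_n = 0.75 × (1×34.277 + 3×36.563) = 108.0 kips.
Tension rupture (net): A_n = (2.8125 − 1×0.875)×0.3125 = 0.60547 in² (U = 1.0, A_e = A_n). φR_n = 0.75 × 65 × 0.60547 = 29.5 kips.
Governing: min(143.1, 108.0, 29.5) = 29.5 kips → net-section rupture.

29.5 kips (net-section rupture governs)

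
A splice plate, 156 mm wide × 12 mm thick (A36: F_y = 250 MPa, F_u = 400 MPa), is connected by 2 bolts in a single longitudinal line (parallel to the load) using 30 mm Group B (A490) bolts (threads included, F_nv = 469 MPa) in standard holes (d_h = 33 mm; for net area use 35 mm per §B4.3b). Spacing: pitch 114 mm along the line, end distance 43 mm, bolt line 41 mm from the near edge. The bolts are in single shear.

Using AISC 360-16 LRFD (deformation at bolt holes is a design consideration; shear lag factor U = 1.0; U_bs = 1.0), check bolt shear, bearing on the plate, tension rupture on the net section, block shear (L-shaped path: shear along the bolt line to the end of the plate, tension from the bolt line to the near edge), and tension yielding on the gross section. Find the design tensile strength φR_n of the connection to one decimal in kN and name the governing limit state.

Bolt shear: A_b = π(30)²/4 = 706.86 mm². φR_n = 0.75 × 469 × 706.86 × 2 × 1 = 497.3 kN.
Bearing (12 mm plate, F_u = 400 MPa): end bolts L_c = 43 − 33/2 = 26.5, R_n = min(1.2×26.5×12×400, 2.4×30×12×400) = 152.64 kN/bolt; interior L_c = 114 − 33 = 81, R_n = 345.6 kN/bolt. φR_n = 0.75 × (1×152.64 + 1×345.6) = 373.7 kN.
Tension rupture (net): A_n = (156 − 1×35)×12 = 1452 mm² (U = 1.0, A_e = A_n). φR_n = 0.75 × 400 × 1452 = 435.6 kN.
Block shear: shear path 1×[43+1×114] = 1×157 mm, A_gv = 1884, A_nv = 1×(157 − 1.5×35)×12 = 1254 mm²; tension to near edge: (41 − 0.5×35)×12 = 282 mm². R_n = min(0.6×400×1254, 0.6×250×1884) + 1.0×400×282 = min(300.96, 282.6) + 112.8 = 395.4 kN. φR_n = 0.75 × 395.4 = 296.6 kN.
Tension yield (gross): A_g = 156×12 = 1872 mm². φR_n = 0.90 × 250 × 1872 = 421.2 kN.
Governing: min(497.3, 373.7, 435.6, 296.6, 421.2) = 296.6 kN → block shear.

296.6 kN (block shear governs)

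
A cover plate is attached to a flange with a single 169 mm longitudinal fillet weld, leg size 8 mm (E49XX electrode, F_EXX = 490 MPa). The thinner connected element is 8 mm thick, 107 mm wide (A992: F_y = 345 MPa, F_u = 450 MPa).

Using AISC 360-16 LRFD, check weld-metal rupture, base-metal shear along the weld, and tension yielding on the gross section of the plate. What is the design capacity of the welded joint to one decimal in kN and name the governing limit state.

Weld metal: throat = 0.707×8 = 5.656 mm, L = 169 mm. φR_n = 0.75 × 0.6 × 490 × 5.656 × 169 = 210.8 kN.
Base metal shear (8 mm plate): yield φR_n = 1.0×0.6×345×8×169 = 279.9 kN; rupture φR_n = 0.75×0.6×450×8×169 = 273.8 kN; take 273.8 kN (rupture).
Tension yield (gross): A_g = 107×8 = 856 mm². φR_n = 0.90 × 345 × 856 = 265.8 kN.
Governing: min(210.8, 273.8, 265.8) = 210.8 kN → weld metal.

210.8 kN (weld metal governs)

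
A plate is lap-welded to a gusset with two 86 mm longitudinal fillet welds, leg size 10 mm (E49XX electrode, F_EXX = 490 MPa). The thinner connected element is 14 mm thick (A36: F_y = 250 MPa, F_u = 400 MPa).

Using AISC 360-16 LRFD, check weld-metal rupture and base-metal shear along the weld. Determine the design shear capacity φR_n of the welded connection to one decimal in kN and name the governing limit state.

268.1 kN (weld metal governs)

Weld metal: throat = 0.707×10 = 7.07 mm, L = 2×86 = 172 mm. φR_n = 0.75 × 0.6 × 490 × 7.07 × 172 = 268.1 kN.
Base metal shear (14 mm plate): yield φR_n = 1.0×0.6×250×14×172 = 361.2 kN; rupture φR_n = 0.75×0.6×400×14×172 = 433.4 kN; take 361.2 kN (yield).
Governing: min(268.1, 361.2) = 268.1 kN → weld metal.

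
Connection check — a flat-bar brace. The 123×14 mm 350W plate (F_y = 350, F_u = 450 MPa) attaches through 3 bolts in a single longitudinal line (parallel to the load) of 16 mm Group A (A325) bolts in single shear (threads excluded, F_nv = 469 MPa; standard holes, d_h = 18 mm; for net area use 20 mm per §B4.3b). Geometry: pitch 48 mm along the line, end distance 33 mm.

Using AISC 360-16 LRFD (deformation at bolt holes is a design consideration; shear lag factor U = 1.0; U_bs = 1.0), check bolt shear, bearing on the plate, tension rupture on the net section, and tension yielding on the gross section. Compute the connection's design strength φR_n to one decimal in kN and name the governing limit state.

Bolt shear: A_b = π(16)²/4 = 201.06 mm². φR_n = 0.75 × 469 × 201.06 × 3 × 1 = 212.2 kN.
Bearing (14 mm plate, F_u = 450 MPa): end bolts L_c = 33 − 18/2 = 24, R_n = min(1.2×24×14×450, 2.4×16×14×450) = 181.44 kN/bolt; interior L_c = 48 − 18 = 30, R_n = 226.8 kN/bolt. φR_n = 0.75 × (1×181.44 + 2×226.8) = 476.3 kN.
Tension rupture (net): A_n = (123 − 1×20)×14 = 1442 mm² (U = 1.0, A_e = A_n). φR_n = 0.75 × 450 × 1442 = 486.7 kN.
Tension yield (gross): A_g = 123×14 = 1722 mm². φR_n = 0.90 × 350 × 1722 = 542.4 kN.
Governing: min(212.2, 476.3, 486.7, 542.4) = 212.2 kN → bolt shear.

212.2 kN (bolt shear governs)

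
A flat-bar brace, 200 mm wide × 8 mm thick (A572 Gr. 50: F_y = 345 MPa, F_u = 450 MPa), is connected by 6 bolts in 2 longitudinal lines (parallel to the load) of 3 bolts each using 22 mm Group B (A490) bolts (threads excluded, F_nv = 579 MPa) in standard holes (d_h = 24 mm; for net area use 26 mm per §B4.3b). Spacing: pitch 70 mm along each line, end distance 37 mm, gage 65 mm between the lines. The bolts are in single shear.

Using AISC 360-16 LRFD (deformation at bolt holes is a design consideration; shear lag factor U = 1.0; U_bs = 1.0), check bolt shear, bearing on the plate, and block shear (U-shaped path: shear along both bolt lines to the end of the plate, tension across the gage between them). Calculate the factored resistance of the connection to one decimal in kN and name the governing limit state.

468.2 kN (block shear governs)

Bolt shear: A_b = π(22)²/4 = 380.13 mm². φR_n = 0.75 × 579 × 380.13 × 6 × 1 = 990.4 kN.
Bearing (8 mm plate, F_u = 450 MPa): end bolts L_c = 37 − 24/2 = 25, R_n = min(1.2×25×8×450, 2.4×22×8×450) = 108 kN/bolt; interior L_c = 70 − 24 = 46, R_n = 190.08 kN/bolt. φR_n = 0.75 × (2×108 + 4×190.08) = 732.2 kN.
Block shear: shear path 2×[37+2×70] = 2×177 mm, A_gv = 2832, A_nv = 2×(177 − 2.5×26)×8 = 1792 mm²; tension across gage: (65 − 1×26)×8 = 312 mm². R_n = min(0.6×450×1792, 0.6×345×2832) + 1.0×450×312 = min(483.84, 586.22) + 140.4 = 624.24 kN. φR_n = 0.75 × 624.24 = 468.2 kN.
Governing: min(990.4, 732.2, 468.2) = 468.2 kN → block shear.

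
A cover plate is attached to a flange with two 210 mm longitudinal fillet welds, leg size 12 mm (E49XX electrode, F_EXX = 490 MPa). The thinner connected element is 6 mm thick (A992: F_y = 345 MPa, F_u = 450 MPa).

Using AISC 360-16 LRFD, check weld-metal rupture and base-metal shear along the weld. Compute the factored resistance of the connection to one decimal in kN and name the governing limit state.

510.3 kN (base-metal shear governs)

Weld metal: throat = 0.707×12 = 8.484 mm, L = 2×210 = 420 mm. φR_n = 0.75 × 0.6 × 490 × 8.484 × 420 = 785.7 kN.
Base metal shear (6 mm plate): yield φR_n = 1.0×0.6×345×6×420 = 521.6 kN; rupture φR_n = 0.75×0.6×450×6×420 = 510.3 kN; take 510.3 kN (rupture).
Governing: min(785.7, 510.3) = 510.3 kN → base-metal shear.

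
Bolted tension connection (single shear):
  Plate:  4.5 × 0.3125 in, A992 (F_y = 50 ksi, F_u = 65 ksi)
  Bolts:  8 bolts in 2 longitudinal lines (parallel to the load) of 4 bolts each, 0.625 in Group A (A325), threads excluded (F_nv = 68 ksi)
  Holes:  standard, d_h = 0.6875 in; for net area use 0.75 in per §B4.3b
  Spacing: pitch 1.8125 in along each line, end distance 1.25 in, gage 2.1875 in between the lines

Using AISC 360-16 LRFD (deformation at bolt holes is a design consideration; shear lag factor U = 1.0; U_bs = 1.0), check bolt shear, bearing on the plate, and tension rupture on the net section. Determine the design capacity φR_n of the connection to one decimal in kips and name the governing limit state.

45.7 kips (net-section rupture governs)

Bolt shear: A_b = π(0.625)²/4 = 0.3068 in². φR_n = 0.75 × 68 × 0.3068 × 8 × 1 = 125.2 kips.
Bearing (0.3125 in plate, F_u = 65 ksi): end bolts L_c = 1.25 − 0.6875/2 = 0.90625, R_n = min(1.2×0.90625×0.3125×65, 2.4×0.625×0.3125×65) = 22.09 kips/bolt; interior L_c = 1.8125 − 0.6875 = 1.125, R_n = 27.422 kips/bolt. φR_n = 0.75 × (2×22.09 + 6×27.422) = 156.5 kips.
Tension rupture (net): A_n = (4.5 − 2×0.75)×0.3125 = 0.9375 in² (U = 1.0, A_e = A_n). φR_n = 0.75 × 65 × 0.9375 = 45.7 kips.
Governing: min(125.2, 156.5, 45.7) = 45.7 kips → net-section rupture.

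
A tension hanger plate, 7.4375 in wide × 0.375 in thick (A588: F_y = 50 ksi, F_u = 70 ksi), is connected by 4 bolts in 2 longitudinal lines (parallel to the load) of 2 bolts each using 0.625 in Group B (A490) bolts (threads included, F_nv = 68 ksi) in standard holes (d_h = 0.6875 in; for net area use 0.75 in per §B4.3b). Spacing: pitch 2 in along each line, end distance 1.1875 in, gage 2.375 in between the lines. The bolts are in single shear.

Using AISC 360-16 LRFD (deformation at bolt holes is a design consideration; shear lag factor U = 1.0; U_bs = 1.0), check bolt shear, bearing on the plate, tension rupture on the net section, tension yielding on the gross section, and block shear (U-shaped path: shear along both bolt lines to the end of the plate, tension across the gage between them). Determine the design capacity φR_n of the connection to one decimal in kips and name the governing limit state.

62.6 kips (bolt shear governs)

Bolt shear: A_b = π(0.625)²/4 = 0.3068 in². φR_n = 0.75 × 68 × 0.3068 × 4 × 1 = 62.6 kips.
Bearing (0.375 in plate, F_u = 70 ksi): end bolts L_c = 1.1875 − 0.6875/2 = 0.84375, R_n = min(1.2×0.84375×0.375×70, 2.4×0.625×0.375×70) = 26.578 kips/bolt; interior L_c = 2 − 0.6875 = 1.3125, R_n = 39.375 kips/bolt. φR_n = 0.75 × (2×26.578 + 2×39.375) = 98.9 kips.
Tension rupture (net): A_n = (7.4375 − 2×0.75)×0.375 = 2.2266 in² (U = 1.0, A_e = A_n). φR_n = 0.75 × 70 × 2.2266 = 116.9 kips.
Tension yield (gross): A_g = 7.4375×0.375 = 2.7891 in². φR_n = 0.90 × 50 × 2.7891 = 125.5 kips.
Block shear: shear path 2×[1.1875+1×2] = 2×3.1875 in, A_gv = 2.3906, A_nv = 2×(3.1875 − 1.5×0.75)×0.375 = 1.5469 in²; tension across gage: (2.375 − 1×0.75)×0.375 = 0.60938 in². R_n = min(0.6×70×1.5469, 0.6×50×2.3906) + 1.0×70×0.60938 = min(64.97, 71.718) + 42.657 = 107.63 kips. φR_n = 0.75 × 107.63 = 80.7 kips.
Governing: min(62.6, 98.9, 116.9, 125.5, 80.7) = 62.6 kips → bolt shear.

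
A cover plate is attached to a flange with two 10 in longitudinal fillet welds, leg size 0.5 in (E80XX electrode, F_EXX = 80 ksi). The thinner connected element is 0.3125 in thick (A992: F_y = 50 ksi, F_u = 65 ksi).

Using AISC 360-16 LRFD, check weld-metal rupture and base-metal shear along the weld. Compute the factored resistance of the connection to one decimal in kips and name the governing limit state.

182.8 kips (base-metal shear governs)

Weld metal: throat = 0.707×0.5 = 0.3535 in, L = 2×10 = 20 in. φR_n = 0.75 × 0.6 × 80 × 0.3535 × 20 = 254.5 kips.
Base metal shear (0.3125 in plate): yield φR_n = 1.0×0.6×50×0.3125×20 = 187.5 kips; rupture φR_n = 0.75×0.6×65×0.3125×20 = 182.8 kips; take 182.8 kips (rupture).
Governing: min(254.5, 182.8) = 182.8 kips → base-metal shear.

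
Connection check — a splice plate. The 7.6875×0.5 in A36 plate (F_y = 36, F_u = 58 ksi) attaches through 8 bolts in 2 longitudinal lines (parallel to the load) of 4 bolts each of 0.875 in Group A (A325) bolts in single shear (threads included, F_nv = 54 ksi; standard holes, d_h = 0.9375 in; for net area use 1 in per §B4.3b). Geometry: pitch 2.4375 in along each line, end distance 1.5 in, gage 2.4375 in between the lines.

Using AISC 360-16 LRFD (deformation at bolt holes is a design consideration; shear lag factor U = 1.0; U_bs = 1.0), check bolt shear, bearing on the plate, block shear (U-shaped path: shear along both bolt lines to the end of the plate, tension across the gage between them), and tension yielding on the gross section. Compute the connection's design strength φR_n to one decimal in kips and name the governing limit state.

124.5 kips (gross-section yield governs)

Bolt shear: A_b = π(0.875)²/4 = 0.60132 in². φR_n = 0.75 × 54 × 0.60132 × 8 × 1 = 194.8 kips.
Bearing (0.5 in plate, F_u = 58 ksi): end bolts L_c = 1.5 − 0.9375/2 = 1.03125, R_n = min(1.2×1.03125×0.5×58, 2.4×0.875×0.5×58) = 35.888 kips/bolt; interior L_c = 2.4375 − 0.9375 = 1.5, R_n = 52.2 kips/bolt. φR_n = 0.75 × (2×35.888 + 6×52.2) = 288.7 kips.
Block shear: shear path 2×[1.5+3×2.4375] = 2×8.8125 in, A_gv = 8.8125, A_nv = 2×(8.8125 − 3.5×1)×0.5 = 5.3125 in²; tension across gage: (2.4375 − 1×1)×0.5 = 0.71875 in². R_n = min(0.6×58×5.3125, 0.6×36×8.8125) + 1.0×58×0.71875 = min(184.88, 190.35) + 41.688 = 226.57 kips. φR_n = 0.75 × 226.57 = 169.9 kips.
Tension yield (gross): A_g = 7.6875×0.5 = 3.8438 in². φR_n = 0.90 × 36 × 3.8438 = 124.5 kips.
Governing: min(194.8, 288.7, 169.9, 124.5) = 124.5 kips → gross-section yield.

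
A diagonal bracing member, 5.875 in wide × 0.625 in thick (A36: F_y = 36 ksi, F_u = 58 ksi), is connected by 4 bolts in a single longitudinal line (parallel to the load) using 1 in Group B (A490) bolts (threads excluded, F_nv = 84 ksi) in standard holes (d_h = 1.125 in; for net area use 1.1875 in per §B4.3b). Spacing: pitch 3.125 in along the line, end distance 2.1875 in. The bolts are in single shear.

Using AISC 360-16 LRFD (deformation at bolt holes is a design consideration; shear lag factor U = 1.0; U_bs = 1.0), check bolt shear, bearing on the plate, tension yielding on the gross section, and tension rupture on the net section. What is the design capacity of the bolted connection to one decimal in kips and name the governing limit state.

119.0 kips (gross-section yield governs)

Bolt shear: A_b = π(1)²/4 = 0.7854 in². φR_n = 0.75 × 84 × 0.7854 × 4 × 1 = 197.9 kips.
Bearing (0.625 in plate, F_u = 58 ksi): end bolts L_c = 2.1875 − 1.125/2 = 1.625, R_n = min(1.2×1.625×0.625×58, 2.4×1×0.625×58) = 70.688 kips/bolt; interior L_c = 3.125 − 1.125 = 2, R_n = 87 kips/bolt. φR_n = 0.75 × (1×70.688 + 3×87) = 248.8 kips.
Tension yield (gross): A_g = 5.875×0.625 = 3.6719 in². φR_n = 0.90 × 36 × 3.6719 = 119.0 kips.
Tension rupture (net): A_n = (5.875 − 1×1.1875)×0.625 = 2.9297 in² (U = 1.0, A_e = A_n). φR_n = 0.75 × 58 × 2.9297 = 127.4 kips.
Governing: min(197.9, 248.8, 119.0, 127.4) = 119.0 kips → gross-section yield.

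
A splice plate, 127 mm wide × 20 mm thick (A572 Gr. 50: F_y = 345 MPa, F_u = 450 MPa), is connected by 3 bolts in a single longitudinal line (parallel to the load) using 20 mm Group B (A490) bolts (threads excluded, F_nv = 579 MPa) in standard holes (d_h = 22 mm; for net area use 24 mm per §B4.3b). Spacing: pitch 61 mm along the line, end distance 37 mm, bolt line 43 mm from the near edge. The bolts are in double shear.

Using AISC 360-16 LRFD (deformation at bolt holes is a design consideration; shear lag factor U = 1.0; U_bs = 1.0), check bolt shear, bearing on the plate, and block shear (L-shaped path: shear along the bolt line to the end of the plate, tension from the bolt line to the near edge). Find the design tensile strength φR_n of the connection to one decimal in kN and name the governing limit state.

610.2 kN (block shear governs)

Bolt shear: A_b = π(20)²/4 = 314.16 mm². φR_n = 0.75 × 579 × 314.16 × 3 × 2 = 818.5 kN.
Bearing (20 mm plate, F_u = 450 MPa): end bolts L_c = 37 − 22/2 = 26, R_n = min(1.2×26×20×450, 2.4×20×20×450) = 280.8 kN/bolt; interior L_c = 61 − 22 = 39, R_n = 421.2 kN/bolt. φR_n = 0.75 × (1×280.8 + 2×421.2) = 842.4 kN.
Block shear: shear path 1×[37+2×61] = 1×159 mm, A_gv = 3180, A_nv = 1×(159 − 2.5×24)×20 = 1980 mm²; tension to near edge: (43 − 0.5×24)×20 = 620 mm². R_n = min(0.6×450×1980, 0.6×345×3180) + 1.0×450×620 = min(534.6, 658.26) + 279 = 813.6 kN. φR_n = 0.75 × 813.6 = 610.2 kN.
Governing: min(818.5, 842.4, 610.2) = 610.2 kN → block shear.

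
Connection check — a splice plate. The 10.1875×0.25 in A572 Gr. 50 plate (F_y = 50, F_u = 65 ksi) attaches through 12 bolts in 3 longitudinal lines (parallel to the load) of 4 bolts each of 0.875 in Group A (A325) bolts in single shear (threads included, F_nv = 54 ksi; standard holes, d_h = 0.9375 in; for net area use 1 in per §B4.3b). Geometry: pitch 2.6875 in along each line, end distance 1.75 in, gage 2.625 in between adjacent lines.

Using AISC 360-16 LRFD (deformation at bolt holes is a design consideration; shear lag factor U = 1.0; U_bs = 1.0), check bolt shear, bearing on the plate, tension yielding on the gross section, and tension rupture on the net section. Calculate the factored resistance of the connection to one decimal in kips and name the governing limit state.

87.6 kips (net-section rupture governs)

Bolt shear: A_b = π(0.875)²/4 = 0.60132 in². φR_n = 0.75 × 54 × 0.60132 × 12 × 1 = 292.2 kips.
Bearing (0.25 in plate, F_u = 65 ksi): end bolts L_c = 1.75 − 0.9375/2 = 1.28125, R_n = min(1.2×1.28125×0.25×65, 2.4×0.875×0.25×65) = 24.984 kips/bolt; interior L_c = 2.6875 − 0.9375 = 1.75, R_n = 34.125 kips/bolt. φR_n = 0.75 × (3×24.984 + 9×34.125) = 286.6 kips.
Tension yield (gross): A_g = 10.1875×0.25 = 2.5469 in². φR_n = 0.90 × 50 × 2.5469 = 114.6 kips.
Tension rupture (net): A_n = (10.1875 − 3×1)×0.25 = 1.7969 in² (U = 1.0, A_e = A_n). φR_n = 0.75 × 65 × 1.7969 = 87.6 kips.
Governing: min(292.2, 286.6, 114.6, 87.6) = 87.6 kips → net-section rupture.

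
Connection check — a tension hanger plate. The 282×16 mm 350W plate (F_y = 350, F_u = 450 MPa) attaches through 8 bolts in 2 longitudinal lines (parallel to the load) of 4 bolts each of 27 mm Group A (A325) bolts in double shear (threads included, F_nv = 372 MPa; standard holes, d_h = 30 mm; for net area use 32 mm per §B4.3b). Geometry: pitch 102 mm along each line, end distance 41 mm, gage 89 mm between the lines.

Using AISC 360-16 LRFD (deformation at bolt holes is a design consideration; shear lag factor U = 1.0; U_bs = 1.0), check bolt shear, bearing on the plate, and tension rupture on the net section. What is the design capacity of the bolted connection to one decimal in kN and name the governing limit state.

1177.2 kN (net-section rupture governs)

Bolt shear: A_b = π(27)²/4 = 572.56 mm². φR_n = 0.75 × 372 × 572.56 × 8 × 2 = 2555.9 kN.
Bearing (16 mm plate, F_u = 450 MPa): end bolts L_c = 41 − 30/2 = 26, R_n = min(1.2×26×16×450, 2.4×27×16×450) = 224.64 kN/bolt; interior L_c = 102 − 30 = 72, R_n = 466.56 kN/bolt. φR_n = 0.75 × (2×224.64 + 6×466.56) = 2436.5 kN.
Tension rupture (net): A_n = (282 − 2×32)×16 = 3488 mm² (U = 1.0, A_e = A_n). φR_n = 0.75 × 450 × 3488 = 1177.2 kN.
Governing: min(2555.9, 2436.5, 1177.2) = 1177.2 kN → net-section rupture.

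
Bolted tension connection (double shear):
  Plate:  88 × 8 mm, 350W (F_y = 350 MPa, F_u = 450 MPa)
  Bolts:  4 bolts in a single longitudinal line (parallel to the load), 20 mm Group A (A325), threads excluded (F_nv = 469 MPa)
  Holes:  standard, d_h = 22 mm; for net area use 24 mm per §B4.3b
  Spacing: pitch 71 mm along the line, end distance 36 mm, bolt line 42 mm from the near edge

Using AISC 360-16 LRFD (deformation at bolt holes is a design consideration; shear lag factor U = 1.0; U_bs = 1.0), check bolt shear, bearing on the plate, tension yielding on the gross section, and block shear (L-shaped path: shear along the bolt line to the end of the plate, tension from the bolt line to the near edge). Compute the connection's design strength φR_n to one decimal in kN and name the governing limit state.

Bolt shear: A_b = π(20)²/4 = 314.16 mm². φR_n = 0.75 × 469 × 314.16 × 4 × 2 = 884.0 kN.
Bearing (8 mm plate, F_u = 450 MPa): end bolts L_c = 36 − 22/2 = 25, R_n = min(1.2×25×8×450, 2.4×20×8×450) = 108 kN/bolt; interior L_c = 71 − 22 = 49, R_n = 172.8 kN/bolt. φR_n = 0.75 × (1×108 + 3×172.8) = 469.8 kN.
Tension yield (gross): A_g = 88×8 = 704 mm². φR_n = 0.90 × 350 × 704 = 221.8 kN.
Block shear: shear path 1×[36+3×71] = 1×249 mm, A_gv = 1992, A_nv = 1×(249 − 3.5×24)×8 = 1320 mm²; tension to near edge: (42 − 0.5×24)×8 = 240 mm². R_n = min(0.6×450×1320, 0.6×350×1992) + 1.0×450×240 = min(356.4, 418.32) + 108 = 464.4 kN. φR_n = 0.75 × 464.4 = 348.3 kN.
Governing: min(884.0, 469.8, 221.8, 348.3) = 221.8 kN → gross-section yield.

221.8 kN (gross-section yield governs)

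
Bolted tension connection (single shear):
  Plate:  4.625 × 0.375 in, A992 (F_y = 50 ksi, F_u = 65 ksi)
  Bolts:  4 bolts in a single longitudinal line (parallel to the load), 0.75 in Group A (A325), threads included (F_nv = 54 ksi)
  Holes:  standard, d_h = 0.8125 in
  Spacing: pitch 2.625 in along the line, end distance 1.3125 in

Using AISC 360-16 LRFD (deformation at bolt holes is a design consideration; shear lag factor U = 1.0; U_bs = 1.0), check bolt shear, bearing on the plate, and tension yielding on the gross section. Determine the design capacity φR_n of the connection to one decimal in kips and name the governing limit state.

71.6 kips (bolt shear governs)

Bolt shear: A_b = π(0.75)²/4 = 0.44179 in². φR_n = 0.75 × 54 × 0.44179 × 4 × 1 = 71.6 kips.
Bearing (0.375 in plate, F_u = 65 ksi): end bolts L_c = 1.3125 − 0.8125/2 = 0.90625, R_n = min(1.2×0.90625×0.375×65, 2.4×0.75×0.375×65) = 26.508 kips/bolt; interior L_c = 2.625 − 0.8125 = 1.8125, R_n = 43.875 kips/bolt. φR_n = 0.75 × (1×26.508 + 3×43.875) = 118.6 kips.
Tension yield (gross): A_g = 4.625×0.375 = 1.7344 in². φR_n = 0.90 × 50 × 1.7344 = 78.0 kips.
Governing: min(71.6, 118.6, 78.0) = 71.6 kips → bolt shear.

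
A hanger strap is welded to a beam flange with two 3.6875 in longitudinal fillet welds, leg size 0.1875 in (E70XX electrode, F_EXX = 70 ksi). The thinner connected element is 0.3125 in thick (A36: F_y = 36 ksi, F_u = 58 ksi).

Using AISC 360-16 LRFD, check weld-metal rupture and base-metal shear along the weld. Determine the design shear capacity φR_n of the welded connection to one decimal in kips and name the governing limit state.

30.8 kips (weld metal governs)

Weld metal: throat = 0.707×0.1875 = 0.13256 in, L = 2×3.6875 = 7.375 in. φR_n = 0.75 × 0.6 × 70 × 0.13256 × 7.375 = 30.8 kips.
Base metal shear (0.3125 in plate): yield φR_n = 1.0×0.6×36×0.3125×7.375 = 49.8 kips; rupture φR_n = 0.75×0.6×58×0.3125×7.375 = 60.2 kips; take 49.8 kips (yield).
Governing: min(30.8, 49.8) = 30.8 kips → weld metal.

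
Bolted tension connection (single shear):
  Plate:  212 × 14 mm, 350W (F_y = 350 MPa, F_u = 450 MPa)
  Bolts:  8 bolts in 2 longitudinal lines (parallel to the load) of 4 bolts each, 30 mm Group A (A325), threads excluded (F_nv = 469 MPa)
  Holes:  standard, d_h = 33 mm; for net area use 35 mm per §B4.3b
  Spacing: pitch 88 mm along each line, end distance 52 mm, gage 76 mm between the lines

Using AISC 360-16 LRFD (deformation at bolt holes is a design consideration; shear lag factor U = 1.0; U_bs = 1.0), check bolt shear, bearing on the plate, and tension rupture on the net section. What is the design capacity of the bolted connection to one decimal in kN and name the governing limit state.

Bolt shear: A_b = π(30)²/4 = 706.86 mm². φR_n = 0.75 × 469 × 706.86 × 8 × 1 = 1989.1 kN.
Bearing (14 mm plate, F_u = 450 MPa): end bolts L_c = 52 − 33/2 = 35.5, R_n = min(1.2×35.5×14×450, 2.4×30×14×450) = 268.38 kN/bolt; interior L_c = 88 − 33 = 55, R_n = 415.8 kN/bolt. φR_n = 0.75 × (2×268.38 + 6×415.8) = 2273.7 kN.
Tension rupture (net): A_n = (212 − 2×35)×14 = 1988 mm² (U = 1.0, A_e = A_n). φR_n = 0.75 × 450 × 1988 = 671.0 kN.
Governing: min(1989.1, 2273.7, 671.0) = 671.0 kN → net-section rupture.

671.0 kN (net-section rupture governs)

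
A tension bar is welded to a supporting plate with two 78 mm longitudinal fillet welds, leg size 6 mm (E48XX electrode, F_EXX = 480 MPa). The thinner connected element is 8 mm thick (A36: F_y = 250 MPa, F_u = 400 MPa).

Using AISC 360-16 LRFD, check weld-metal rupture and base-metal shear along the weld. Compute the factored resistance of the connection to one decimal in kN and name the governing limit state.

Weld metal: throat = 0.707×6 = 4.242 mm, L = 2×78 = 156 mm. φR_n = 0.75 × 0.6 × 480 × 4.242 × 156 = 142.9 kN.
Base metal shear (8 mm plate): yield φR_n = 1.0×0.6×250×8×156 = 187.2 kN; rupture φR_n = 0.75×0.6×400×8×156 = 224.6 kN; take 187.2 kN (yield).
Governing: min(142.9, 187.2) = 142.9 kN → weld metal.

142.9 kN (weld metal governs)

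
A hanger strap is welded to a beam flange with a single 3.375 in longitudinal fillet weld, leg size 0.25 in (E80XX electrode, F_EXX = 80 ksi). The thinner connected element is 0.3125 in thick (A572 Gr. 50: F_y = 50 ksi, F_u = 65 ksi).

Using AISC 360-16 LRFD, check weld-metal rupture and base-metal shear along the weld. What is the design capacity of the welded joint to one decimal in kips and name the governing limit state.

21.5 kips (weld metal governs)

Weld metal: throat = 0.707×0.25 = 0.17675 in, L = 3.375 in. φR_n = 0.75 × 0.6 × 80 × 0.17675 × 3.375 = 21.5 kips.
Base metal shear (0.3125 in plate): yield φR_n = 1.0×0.6×50×0.3125×3.375 = 31.6 kips; rupture φR_n = 0.75×0.6×65×0.3125×3.375 = 30.8 kips; take 30.8 kips (rupture).
Governing: min(21.5, 30.8) = 21.5 kips → weld metal.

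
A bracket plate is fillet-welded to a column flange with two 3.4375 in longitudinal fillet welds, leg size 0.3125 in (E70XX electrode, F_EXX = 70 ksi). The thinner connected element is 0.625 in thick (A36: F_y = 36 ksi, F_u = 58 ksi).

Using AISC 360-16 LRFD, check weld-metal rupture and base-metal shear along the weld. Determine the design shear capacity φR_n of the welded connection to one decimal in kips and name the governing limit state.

47.8 kips (weld metal governs)

Weld metal: throat = 0.707×0.3125 = 0.22094 in, L = 2×3.4375 = 6.875 in. φR_n = 0.75 × 0.6 × 70 × 0.22094 × 6.875 = 47.8 kips.
Base metal shear (0.625 in plate): yield φR_n = 1.0×0.6×36×0.625×6.875 = 92.8 kips; rupture φR_n = 0.75×0.6×58×0.625×6.875 = 112.1 kips; take 92.8 kips (yield).
Governing: min(47.8, 92.8) = 47.8 kips → weld metal.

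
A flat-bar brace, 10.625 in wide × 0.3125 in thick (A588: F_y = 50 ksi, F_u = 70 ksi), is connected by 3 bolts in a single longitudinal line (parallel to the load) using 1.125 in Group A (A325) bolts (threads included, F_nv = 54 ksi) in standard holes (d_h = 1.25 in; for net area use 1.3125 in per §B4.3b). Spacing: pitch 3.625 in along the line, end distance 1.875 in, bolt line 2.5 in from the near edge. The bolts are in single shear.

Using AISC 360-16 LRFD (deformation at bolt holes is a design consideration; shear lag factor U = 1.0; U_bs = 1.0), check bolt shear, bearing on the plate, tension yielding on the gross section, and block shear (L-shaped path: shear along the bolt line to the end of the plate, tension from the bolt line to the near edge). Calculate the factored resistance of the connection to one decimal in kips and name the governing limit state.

Bolt shear: A_b = π(1.125)²/4 = 0.99402 in². φR_n = 0.75 × 54 × 0.99402 × 3 × 1 = 120.8 kips.
Bearing (0.3125 in plate, F_u = 70 ksi): end bolts L_c = 1.875 − 1.25/2 = 1.25, R_n = min(1.2×1.25×0.3125×70, 2.4×1.125×0.3125×70) = 32.813 kips/bolt; interior L_c = 3.625 − 1.25 = 2.375, R_n = 59.063 kips/bolt. φR_n = 0.75 × (1×32.813 + 2×59.063) = 113.2 kips.
Tension yield (gross): A_g = 10.625×0.3125 = 3.3203 in². φR_n = 0.90 × 50 × 3.3203 = 149.4 kips.
Block shear: shear path 1×[1.875+2×3.625] = 1×9.125 in, A_gv = 2.8516, A_nv = 1×(9.125 − 2.5×1.3125)×0.3125 = 1.8262 in²; tension to near edge: (2.5 − 0.5×1.3125)×0.3125 = 0.57617 in². R_n = min(0.6×70×1.8262, 0.6×50×2.8516) + 1.0×70×0.57617 = min(76.7, 85.548) + 40.332 = 117.03 kips. φR_n = 0.75 × 117.03 = 87.8 kips.
Governing: min(120.8, 113.2, 149.4, 87.8) = 87.8 kips → block shear.

87.8 kips (block shear governs)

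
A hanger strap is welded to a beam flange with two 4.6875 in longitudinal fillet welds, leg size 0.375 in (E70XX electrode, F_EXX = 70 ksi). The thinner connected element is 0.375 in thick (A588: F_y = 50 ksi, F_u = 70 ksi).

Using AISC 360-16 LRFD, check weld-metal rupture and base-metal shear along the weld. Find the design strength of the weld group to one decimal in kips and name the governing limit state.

78.3 kips (weld metal governs)

Weld metal: throat = 0.707×0.375 = 0.26513 in, L = 2×4.6875 = 9.375 in. φR_n = 0.75 × 0.6 × 70 × 0.26513 × 9.375 = 78.3 kips.
Base metal shear (0.375 in plate): yield φR_n = 1.0×0.6×50×0.375×9.375 = 105.5 kips; rupture φR_n = 0.75×0.6×70×0.375×9.375 = 110.7 kips; take 105.5 kips (yield).
Governing: min(78.3, 105.5) = 78.3 kips → weld metal.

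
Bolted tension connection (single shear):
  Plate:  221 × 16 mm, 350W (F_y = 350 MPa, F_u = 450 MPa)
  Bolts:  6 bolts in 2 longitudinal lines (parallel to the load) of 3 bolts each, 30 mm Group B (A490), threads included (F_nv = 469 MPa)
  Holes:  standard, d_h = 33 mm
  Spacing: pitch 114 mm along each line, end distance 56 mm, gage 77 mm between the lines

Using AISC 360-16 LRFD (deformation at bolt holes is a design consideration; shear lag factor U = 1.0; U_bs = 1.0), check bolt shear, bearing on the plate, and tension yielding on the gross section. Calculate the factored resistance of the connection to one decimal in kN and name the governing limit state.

Bolt shear: A_b = π(30)²/4 = 706.86 mm². φR_n = 0.75 × 469 × 706.86 × 6 × 1 = 1491.8 kN.
Bearing (16 mm plate, F_u = 450 MPa): end bolts L_c = 56 − 33/2 = 39.5, R_n = min(1.2×39.5×16×450, 2.4×30×16×450) = 341.28 kN/bolt; interior L_c = 114 − 33 = 81, R_n = 518.4 kN/bolt. φR_n = 0.75 × (2×341.28 + 4×518.4) = 2067.1 kN.
Tension yield (gross): A_g = 221×16 = 3536 mm². φR_n = 0.90 × 350 × 3536 = 1113.8 kN.
Governing: min(1491.8, 2067.1, 1113.8) = 1113.8 kN → gross-section yield.

1113.8 kN (gross-section yield governs)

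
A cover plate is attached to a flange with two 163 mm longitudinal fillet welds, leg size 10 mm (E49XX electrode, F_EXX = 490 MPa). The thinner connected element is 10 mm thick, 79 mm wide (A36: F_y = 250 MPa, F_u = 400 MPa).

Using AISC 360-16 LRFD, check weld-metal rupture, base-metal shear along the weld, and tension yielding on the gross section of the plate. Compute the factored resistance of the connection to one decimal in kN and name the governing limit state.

177.8 kN (gross-section yield governs)

Weld metal: throat = 0.707×10 = 7.07 mm, L = 2×163 = 326 mm. φR_n = 0.75 × 0.6 × 490 × 7.07 × 326 = 508.2 kN.
Base metal shear (10 mm plate): yield φR_n = 1.0×0.6×250×10×326 = 489.0 kN; rupture φR_n = 0.75×0.6×400×10×326 = 586.8 kN; take 489.0 kN (yield).
Tension yield (gross): A_g = 79×10 = 790 mm². φR_n = 0.90 × 250 × 790 = 177.8 kN.
Governing: min(508.2, 489.0, 177.8) = 177.8 kN → gross-section yield.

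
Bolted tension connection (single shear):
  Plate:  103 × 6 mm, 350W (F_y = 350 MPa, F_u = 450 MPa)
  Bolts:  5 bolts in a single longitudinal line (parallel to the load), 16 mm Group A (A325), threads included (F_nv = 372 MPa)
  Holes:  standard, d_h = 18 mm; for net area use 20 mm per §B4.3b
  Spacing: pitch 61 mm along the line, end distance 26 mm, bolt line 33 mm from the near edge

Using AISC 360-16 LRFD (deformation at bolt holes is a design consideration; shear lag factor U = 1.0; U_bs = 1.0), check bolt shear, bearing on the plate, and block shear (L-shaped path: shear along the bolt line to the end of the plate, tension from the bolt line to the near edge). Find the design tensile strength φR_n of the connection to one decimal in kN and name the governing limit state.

Bolt shear: A_b = π(16)²/4 = 201.06 mm². φR_n = 0.75 × 372 × 201.06 × 5 × 1 = 280.5 kN.
Bearing (6 mm plate, F_u = 450 MPa): end bolts L_c = 26 − 18/2 = 17, R_n = min(1.2×17×6×450, 2.4×16×6×450) = 55.08 kN/bolt; interior L_c = 61 − 18 = 43, R_n = 103.68 kN/bolt. φR_n = 0.75 × (1×55.08 + 4×103.68) = 352.4 kN.
Block shear: shear path 1×[26+4×61] = 1×270 mm, A_gv = 1620, A_nv = 1×(270 − 4.5×20)×6 = 1080 mm²; tension to near edge: (33 − 0.5×20)×6 = 138 mm². R_n = min(0.6×450×1080, 0.6×350×1620) + 1.0×450×138 = min(291.6, 340.2) + 62.1 = 353.7 kN. φR_n = 0.75 × 353.7 = 265.3 kN.
Governing: min(280.5, 352.4, 265.3) = 265.3 kN → block shear.

265.3 kN (block shear governs)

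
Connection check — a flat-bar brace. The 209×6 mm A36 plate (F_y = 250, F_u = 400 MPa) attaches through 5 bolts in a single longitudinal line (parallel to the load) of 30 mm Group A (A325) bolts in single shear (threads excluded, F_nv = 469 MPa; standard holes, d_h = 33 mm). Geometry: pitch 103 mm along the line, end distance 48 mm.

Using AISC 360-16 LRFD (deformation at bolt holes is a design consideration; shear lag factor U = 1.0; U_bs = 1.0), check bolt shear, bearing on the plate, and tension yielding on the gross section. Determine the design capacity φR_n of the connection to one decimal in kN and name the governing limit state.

Bolt shear: A_b = π(30)²/4 = 706.86 mm². φR_n = 0.75 × 469 × 706.86 × 5 × 1 = 1243.2 kN.
Bearing (6 mm plate, F_u = 400 MPa): end bolts L_c = 48 − 33/2 = 31.5, R_n = min(1.2×31.5×6×400, 2.4×30×6×400) = 90.72 kN/bolt; interior L_c = 103 − 33 = 70, R_n = 172.8 kN/bolt. φR_n = 0.75 × (1×90.72 + 4×172.8) = 586.4 kN.
Tension yield (gross): A_g = 209×6 = 1254 mm². φR_n = 0.90 × 250 × 1254 = 282.2 kN.
Governing: min(1243.2, 586.4, 282.2) = 282.2 kN → gross-section yield.

282.2 kN (gross-section yield governs)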